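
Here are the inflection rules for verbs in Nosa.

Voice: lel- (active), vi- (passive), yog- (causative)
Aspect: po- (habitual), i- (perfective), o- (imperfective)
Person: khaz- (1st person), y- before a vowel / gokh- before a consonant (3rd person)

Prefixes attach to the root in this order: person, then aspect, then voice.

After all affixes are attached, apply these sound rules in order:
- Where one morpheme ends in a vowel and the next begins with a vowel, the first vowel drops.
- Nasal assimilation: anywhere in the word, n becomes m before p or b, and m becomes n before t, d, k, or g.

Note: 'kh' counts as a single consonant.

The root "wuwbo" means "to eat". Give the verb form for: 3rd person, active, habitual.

lelpogokhwuwbo

Attach person 3rd person gokh- (before consonant 'w') → gokhwuwbo.
Attach aspect habitual po- → pogokhwuwbo.
Attach voice active lel- → lelpogokhwuwbo.
Vowel deletion: no change.
Nasal assimilation: no change.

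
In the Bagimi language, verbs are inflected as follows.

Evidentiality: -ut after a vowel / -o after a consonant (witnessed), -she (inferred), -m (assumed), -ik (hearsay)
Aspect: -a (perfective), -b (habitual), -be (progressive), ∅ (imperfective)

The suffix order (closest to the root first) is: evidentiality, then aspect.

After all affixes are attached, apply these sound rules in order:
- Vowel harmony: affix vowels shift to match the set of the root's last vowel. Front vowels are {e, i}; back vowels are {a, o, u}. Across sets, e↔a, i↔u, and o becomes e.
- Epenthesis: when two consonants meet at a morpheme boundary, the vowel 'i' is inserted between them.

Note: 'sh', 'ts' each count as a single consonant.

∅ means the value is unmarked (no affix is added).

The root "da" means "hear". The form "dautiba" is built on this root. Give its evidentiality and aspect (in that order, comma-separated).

witnessed, progressive

Segment: da-ut-be.
evidentiality: -ut/o → witnessed.
aspect: -be → progressive.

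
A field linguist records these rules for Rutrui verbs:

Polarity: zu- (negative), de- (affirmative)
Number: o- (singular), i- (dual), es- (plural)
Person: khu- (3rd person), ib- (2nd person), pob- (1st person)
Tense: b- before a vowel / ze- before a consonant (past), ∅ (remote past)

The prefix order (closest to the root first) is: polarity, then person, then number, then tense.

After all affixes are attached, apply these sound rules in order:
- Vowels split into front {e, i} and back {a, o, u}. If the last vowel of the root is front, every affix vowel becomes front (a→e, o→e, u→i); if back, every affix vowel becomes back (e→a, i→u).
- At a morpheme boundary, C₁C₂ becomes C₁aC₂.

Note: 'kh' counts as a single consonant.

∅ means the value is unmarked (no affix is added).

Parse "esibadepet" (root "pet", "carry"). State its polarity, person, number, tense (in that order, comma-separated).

Segment: es-ib-de-pet.
polarity: de- → affirmative.
person: ib- → 2nd person.
number: es- → plural.
tense: ∅ → remote past.

affirmative, 2nd person, plural, remote past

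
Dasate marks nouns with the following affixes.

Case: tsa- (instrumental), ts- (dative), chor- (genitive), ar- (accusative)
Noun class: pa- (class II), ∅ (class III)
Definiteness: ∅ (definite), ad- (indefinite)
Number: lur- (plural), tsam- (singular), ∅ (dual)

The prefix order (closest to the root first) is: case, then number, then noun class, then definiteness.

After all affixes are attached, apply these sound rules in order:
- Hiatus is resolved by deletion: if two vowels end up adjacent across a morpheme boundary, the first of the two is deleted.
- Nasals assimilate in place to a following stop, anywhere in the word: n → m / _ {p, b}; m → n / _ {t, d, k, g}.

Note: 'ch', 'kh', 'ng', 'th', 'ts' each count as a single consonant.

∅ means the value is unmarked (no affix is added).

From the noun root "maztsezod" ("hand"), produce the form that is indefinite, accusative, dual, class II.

adparmaztsezod

Attach case accusative ar- → armaztsezod.
number = dual: zero marking, form stays armaztsezod.
Attach noun class class II pa- → paarmaztsezod.
Attach definiteness indefinite ad- → adpaarmaztsezod.
Apply vowel deletion: adpaarmaztsezod → adparmaztsezod.
Nasal assimilation: no change.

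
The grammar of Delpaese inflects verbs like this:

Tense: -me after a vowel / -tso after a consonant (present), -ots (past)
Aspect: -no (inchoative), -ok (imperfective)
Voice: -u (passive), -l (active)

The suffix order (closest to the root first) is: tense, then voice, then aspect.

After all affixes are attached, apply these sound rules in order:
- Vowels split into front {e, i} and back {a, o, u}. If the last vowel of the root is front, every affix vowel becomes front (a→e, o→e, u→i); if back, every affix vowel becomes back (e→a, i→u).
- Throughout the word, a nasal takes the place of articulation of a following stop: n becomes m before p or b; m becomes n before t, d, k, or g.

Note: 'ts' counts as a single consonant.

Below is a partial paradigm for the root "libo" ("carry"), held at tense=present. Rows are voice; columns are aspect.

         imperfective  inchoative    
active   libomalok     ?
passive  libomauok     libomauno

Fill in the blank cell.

Attach tense present -me (after vowel 'o') → libome.
Attach voice active -l → libomel.
Attach aspect inchoative -no → libomelno.
Apply vowel harmony: libomelno → libomalno.
Nasal assimilation: no change.

libomalno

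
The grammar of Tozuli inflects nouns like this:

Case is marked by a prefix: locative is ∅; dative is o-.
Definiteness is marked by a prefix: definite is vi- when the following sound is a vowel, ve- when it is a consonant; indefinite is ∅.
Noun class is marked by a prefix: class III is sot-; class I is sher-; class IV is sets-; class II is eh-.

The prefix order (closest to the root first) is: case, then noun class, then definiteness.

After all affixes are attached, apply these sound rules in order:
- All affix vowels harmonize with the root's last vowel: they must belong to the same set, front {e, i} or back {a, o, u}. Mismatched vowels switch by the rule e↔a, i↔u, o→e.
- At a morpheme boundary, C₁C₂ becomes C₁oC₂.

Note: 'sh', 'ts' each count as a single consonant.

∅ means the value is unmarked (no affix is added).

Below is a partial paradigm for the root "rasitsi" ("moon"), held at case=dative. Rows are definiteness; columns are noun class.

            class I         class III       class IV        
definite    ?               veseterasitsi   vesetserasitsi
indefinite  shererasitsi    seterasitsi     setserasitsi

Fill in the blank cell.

veshererasitsi

Attach case dative o- → orasitsi.
Attach noun class class I sher- → sherorasitsi.
Attach definiteness definite ve- (before consonant 'sh') → vesherorasitsi.
Apply vowel harmony: vesherorasitsi → veshererasitsi.
Epenthesis: no change.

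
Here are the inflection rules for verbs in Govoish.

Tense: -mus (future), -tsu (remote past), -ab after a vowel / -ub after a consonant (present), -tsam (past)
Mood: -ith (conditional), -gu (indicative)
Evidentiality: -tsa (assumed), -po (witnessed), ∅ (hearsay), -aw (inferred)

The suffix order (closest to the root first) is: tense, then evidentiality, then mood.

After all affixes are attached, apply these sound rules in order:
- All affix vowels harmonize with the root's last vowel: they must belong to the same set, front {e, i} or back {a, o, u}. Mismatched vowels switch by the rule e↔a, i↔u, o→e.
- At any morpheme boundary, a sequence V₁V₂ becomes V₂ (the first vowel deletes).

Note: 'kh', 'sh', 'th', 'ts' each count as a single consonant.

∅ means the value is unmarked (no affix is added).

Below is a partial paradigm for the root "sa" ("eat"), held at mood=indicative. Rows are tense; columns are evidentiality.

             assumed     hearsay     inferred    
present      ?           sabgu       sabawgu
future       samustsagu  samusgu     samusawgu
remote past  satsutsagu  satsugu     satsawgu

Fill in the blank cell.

sabtsagu

Attach tense present -ab (after vowel 'a') → saab.
Attach evidentiality assumed -tsa → saabtsa.
Attach mood indicative -gu → saabtsagu.
Vowel harmony: no change.
Apply vowel deletion: saabtsagu → sabtsagu.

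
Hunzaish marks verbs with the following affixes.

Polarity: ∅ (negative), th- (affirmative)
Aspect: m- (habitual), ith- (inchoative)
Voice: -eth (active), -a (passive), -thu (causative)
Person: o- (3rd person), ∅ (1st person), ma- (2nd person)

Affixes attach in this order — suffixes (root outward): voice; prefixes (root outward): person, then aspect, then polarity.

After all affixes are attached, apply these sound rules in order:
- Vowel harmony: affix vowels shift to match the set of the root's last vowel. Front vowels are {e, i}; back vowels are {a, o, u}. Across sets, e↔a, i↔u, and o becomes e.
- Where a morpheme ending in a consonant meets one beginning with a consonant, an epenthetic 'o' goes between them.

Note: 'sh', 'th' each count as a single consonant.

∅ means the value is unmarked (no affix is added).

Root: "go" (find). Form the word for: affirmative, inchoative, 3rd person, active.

Attach voice active -eth → goeth.
Attach person 3rd person o- → ogoeth.
Attach aspect inchoative ith- → ithogoeth.
Attach polarity affirmative th- → thithogoeth.
Apply vowel harmony: thithogoeth → thuthogoath.
Epenthesis: no change.

thuthogoath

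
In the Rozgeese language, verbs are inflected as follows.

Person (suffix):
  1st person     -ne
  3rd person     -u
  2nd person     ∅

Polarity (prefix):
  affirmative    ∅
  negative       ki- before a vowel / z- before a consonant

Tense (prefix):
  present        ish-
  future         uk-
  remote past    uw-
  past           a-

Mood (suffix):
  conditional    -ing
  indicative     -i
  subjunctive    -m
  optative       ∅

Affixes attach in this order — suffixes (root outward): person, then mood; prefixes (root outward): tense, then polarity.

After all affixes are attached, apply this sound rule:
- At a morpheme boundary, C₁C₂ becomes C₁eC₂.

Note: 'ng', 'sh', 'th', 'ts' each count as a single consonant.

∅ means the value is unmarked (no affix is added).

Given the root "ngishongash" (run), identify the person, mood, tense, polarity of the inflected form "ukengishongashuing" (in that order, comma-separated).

3rd person, conditional, future, affirmative

Segment: uk-ngishongash-u-ing.
person: -u → 3rd person.
mood: -ing → conditional.
tense: uk- → future.
polarity: ∅ → affirmative.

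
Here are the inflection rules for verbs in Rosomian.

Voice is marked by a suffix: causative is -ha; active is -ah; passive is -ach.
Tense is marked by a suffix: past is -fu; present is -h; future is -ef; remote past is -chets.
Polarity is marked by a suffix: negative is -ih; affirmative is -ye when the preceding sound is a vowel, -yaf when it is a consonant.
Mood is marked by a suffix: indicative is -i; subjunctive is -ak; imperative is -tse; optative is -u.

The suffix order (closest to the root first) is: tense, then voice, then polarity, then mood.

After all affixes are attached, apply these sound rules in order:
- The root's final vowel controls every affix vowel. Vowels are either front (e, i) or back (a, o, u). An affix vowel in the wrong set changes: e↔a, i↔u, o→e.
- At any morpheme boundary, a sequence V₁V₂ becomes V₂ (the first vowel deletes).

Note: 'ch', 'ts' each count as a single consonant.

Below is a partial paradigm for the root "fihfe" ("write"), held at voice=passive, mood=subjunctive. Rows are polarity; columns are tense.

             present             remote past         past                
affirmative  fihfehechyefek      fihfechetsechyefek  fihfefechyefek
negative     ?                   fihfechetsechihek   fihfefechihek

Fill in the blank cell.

fihfehechihek

Attach tense present -h → fihfeh.
Attach voice passive -ach → fihfehach.
Attach polarity negative -ih → fihfehachih.
Attach mood subjunctive -ak → fihfehachihak.
Apply vowel harmony: fihfehachihak → fihfehechihek.
Vowel deletion: no change.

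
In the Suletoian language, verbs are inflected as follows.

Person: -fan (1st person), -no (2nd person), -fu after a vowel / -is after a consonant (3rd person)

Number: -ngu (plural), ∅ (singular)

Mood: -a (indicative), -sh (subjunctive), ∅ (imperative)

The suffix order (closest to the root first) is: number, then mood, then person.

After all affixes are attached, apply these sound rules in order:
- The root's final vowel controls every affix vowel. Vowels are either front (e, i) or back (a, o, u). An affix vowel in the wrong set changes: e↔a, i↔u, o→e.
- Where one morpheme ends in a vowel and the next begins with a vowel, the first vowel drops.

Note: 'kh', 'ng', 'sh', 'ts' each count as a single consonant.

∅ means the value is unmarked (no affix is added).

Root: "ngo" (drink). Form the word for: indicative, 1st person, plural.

ngongafan

Attach number plural -ngu → ngongu.
Attach mood indicative -a → ngongua.
Attach person 1st person -fan → ngonguafan.
Vowel harmony: no change.
Apply vowel deletion: ngonguafan → ngongafan.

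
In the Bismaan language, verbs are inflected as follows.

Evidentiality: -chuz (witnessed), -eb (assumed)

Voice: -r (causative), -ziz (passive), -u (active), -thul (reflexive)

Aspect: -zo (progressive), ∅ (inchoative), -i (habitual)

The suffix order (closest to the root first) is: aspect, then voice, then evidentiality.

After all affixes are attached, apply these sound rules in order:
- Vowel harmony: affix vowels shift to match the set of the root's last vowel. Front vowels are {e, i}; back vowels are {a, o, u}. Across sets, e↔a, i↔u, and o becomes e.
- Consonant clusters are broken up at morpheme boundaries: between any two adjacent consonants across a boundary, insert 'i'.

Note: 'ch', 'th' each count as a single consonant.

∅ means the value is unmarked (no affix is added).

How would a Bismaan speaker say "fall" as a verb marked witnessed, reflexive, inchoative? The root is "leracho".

aspect = inchoative: zero marking, form stays leracho.
Attach voice reflexive -thul → lerachothul.
Attach evidentiality witnessed -chuz → lerachothulchuz.
Vowel harmony: no change.
Apply epenthesis: lerachothulchuz → lerachothulichuz.

lerachothulichuz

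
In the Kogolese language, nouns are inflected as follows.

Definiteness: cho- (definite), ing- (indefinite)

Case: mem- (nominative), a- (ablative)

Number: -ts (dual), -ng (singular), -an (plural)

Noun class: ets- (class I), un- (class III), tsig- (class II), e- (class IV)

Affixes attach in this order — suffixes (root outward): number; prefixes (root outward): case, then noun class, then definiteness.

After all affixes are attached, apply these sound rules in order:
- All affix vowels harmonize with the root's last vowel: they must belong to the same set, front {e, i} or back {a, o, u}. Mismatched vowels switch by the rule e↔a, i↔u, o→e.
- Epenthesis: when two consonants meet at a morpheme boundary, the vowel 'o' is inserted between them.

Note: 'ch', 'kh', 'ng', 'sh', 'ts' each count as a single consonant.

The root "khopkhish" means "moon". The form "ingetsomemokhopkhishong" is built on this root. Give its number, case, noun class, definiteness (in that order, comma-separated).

singular, nominative, class I, indefinite

Segment: ing-ets-mem-khopkhish-ng.
number: -ng → singular.
case: mem- → nominative.
noun class: ets- → class I.
definiteness: ing- → indefinite.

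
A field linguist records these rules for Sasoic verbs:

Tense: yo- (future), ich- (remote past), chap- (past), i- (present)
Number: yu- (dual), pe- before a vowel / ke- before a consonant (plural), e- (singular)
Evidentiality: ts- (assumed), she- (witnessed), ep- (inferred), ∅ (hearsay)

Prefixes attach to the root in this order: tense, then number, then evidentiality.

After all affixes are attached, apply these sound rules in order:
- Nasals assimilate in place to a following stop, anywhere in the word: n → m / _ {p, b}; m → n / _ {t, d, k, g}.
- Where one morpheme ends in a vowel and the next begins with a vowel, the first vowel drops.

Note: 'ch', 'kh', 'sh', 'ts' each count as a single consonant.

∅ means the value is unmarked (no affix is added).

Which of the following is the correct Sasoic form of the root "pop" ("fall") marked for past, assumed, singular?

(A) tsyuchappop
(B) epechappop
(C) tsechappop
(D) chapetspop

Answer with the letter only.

Attach tense past chap- → chappop.
Attach number singular e- → echappop.
Attach evidentiality assumed ts- → tsechappop.
Nasal assimilation: no change.
Vowel deletion: no change.
So the correct form is tsechappop, option (C).
(B) epechappop is wrong: it uses inferred instead of assumed for evidentiality.
(A) tsyuchappop is wrong: it uses dual instead of singular for number.
(D) chapetspop is wrong: it has the affixes in the wrong order.

C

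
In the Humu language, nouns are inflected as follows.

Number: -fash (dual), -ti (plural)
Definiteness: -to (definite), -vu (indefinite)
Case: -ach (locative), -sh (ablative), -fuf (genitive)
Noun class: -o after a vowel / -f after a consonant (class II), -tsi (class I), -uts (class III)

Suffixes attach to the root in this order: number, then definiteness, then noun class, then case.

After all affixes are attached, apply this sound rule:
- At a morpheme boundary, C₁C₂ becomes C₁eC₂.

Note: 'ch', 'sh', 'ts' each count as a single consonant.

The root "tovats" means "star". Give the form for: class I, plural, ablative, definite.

tovatsetitotsish

Attach number plural -ti → tovatsti.
Attach definiteness definite -to → tovatstito.
Attach noun class class I -tsi → tovatstitotsi.
Attach case ablative -sh → tovatstitotsish.
Apply epenthesis: tovatstitotsish → tovatsetitotsish.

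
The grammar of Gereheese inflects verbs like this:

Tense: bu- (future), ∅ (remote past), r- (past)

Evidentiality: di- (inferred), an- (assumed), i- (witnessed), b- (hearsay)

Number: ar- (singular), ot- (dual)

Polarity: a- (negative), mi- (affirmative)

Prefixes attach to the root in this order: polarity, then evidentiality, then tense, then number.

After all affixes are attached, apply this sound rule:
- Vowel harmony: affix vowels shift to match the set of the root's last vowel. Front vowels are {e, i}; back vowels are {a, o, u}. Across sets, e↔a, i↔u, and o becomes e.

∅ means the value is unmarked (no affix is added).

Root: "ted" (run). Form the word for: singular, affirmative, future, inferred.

erbidimited

Attach polarity affirmative mi- → mited.
Attach evidentiality inferred di- → dimited.
Attach tense future bu- → budimited.
Attach number singular ar- → arbudimited.
Apply vowel harmony: arbudimited → erbidimited.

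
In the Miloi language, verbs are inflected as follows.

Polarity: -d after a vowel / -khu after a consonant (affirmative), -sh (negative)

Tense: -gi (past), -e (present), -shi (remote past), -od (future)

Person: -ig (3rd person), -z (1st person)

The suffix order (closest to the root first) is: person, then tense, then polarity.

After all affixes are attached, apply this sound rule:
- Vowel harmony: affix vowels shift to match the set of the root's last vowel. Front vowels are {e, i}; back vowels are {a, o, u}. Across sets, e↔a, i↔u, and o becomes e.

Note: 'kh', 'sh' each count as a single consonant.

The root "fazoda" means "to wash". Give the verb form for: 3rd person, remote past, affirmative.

Attach person 3rd person -ig → fazodaig.
Attach tense remote past -shi → fazodaigshi.
Attach polarity affirmative -d (after vowel 'i') → fazodaigshid.
Apply vowel harmony: fazodaigshid → fazodaugshud.

fazodaugshud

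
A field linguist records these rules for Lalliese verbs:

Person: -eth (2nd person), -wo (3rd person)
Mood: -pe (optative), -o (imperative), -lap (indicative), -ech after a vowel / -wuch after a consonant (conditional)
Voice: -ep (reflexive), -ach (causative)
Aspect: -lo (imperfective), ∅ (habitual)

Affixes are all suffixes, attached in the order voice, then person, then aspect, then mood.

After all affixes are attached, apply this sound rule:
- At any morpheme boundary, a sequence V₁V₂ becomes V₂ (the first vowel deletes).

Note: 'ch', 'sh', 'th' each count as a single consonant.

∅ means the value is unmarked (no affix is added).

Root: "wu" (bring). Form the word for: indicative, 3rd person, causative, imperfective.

wachwololap

Attach voice causative -ach → wuach.
Attach person 3rd person -wo → wuachwo.
Attach aspect imperfective -lo → wuachwolo.
Attach mood indicative -lap → wuachwololap.
Apply vowel deletion: wuachwololap → wachwololap.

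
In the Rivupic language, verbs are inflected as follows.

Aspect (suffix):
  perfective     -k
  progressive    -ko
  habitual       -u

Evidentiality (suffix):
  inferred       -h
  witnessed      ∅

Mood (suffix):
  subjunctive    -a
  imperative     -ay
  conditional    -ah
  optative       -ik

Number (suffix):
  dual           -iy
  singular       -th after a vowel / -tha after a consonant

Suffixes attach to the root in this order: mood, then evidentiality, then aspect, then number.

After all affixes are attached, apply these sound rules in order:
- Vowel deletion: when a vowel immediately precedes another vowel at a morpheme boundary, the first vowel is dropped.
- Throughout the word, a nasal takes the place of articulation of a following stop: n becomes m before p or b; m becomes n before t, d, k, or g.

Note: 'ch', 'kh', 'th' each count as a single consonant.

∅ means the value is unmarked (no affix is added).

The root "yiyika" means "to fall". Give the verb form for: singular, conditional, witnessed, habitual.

Attach mood conditional -ah → yiyikaah.
evidentiality = witnessed: zero marking, form stays yiyikaah.
Attach aspect habitual -u → yiyikaahu.
Attach number singular -th (after vowel 'u') → yiyikaahuth.
Apply vowel deletion: yiyikaahuth → yiyikahuth.
Nasal assimilation: no change.

yiyikahuth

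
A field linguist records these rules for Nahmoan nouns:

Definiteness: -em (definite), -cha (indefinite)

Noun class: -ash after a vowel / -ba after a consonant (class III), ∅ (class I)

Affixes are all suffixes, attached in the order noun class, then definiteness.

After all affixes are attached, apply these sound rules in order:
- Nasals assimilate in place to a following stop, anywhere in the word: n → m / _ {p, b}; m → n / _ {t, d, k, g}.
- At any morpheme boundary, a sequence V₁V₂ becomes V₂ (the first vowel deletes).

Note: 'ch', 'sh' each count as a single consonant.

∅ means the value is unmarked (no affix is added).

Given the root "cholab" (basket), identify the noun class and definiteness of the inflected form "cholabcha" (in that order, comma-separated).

Segment: cholab-cha.
noun class: ∅ → class I.
definiteness: -cha → indefinite.

class I, indefinite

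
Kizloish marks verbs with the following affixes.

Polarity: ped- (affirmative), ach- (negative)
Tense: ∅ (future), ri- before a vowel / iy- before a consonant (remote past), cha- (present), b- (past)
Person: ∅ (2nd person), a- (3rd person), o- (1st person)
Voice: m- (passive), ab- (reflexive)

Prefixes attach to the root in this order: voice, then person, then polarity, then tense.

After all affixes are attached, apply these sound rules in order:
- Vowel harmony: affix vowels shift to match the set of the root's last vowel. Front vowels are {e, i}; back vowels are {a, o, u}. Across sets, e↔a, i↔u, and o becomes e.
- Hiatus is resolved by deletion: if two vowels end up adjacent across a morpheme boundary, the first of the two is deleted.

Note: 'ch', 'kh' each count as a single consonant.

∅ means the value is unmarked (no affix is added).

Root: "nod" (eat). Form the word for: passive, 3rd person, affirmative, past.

Attach voice passive m- → mnod.
Attach person 3rd person a- → amnod.
Attach polarity affirmative ped- → pedamnod.
Attach tense past b- → bpedamnod.
Apply vowel harmony: bpedamnod → bpadamnod.
Vowel deletion: no change.

bpadamnod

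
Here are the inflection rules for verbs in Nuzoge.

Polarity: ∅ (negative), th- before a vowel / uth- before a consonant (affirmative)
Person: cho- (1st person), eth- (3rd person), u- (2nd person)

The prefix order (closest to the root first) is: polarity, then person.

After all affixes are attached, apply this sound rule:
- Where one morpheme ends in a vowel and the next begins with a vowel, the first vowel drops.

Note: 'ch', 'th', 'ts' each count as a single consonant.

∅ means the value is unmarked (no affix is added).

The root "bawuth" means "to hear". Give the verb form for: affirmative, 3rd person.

ethuthbawuth

Attach polarity affirmative uth- (before consonant 'b') → uthbawuth.
Attach person 3rd person eth- → ethuthbawuth.
Vowel deletion: no change.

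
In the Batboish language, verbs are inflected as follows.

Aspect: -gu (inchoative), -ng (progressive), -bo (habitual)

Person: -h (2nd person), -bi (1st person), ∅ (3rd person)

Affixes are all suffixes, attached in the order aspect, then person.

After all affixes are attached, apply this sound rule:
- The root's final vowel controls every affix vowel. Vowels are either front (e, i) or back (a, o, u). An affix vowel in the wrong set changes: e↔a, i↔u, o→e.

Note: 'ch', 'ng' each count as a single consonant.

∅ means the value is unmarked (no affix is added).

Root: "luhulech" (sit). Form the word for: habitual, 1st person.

Attach aspect habitual -bo → luhulechbo.
Attach person 1st person -bi → luhulechbobi.
Apply vowel harmony: luhulechbobi → luhulechbebi.

luhulechbebi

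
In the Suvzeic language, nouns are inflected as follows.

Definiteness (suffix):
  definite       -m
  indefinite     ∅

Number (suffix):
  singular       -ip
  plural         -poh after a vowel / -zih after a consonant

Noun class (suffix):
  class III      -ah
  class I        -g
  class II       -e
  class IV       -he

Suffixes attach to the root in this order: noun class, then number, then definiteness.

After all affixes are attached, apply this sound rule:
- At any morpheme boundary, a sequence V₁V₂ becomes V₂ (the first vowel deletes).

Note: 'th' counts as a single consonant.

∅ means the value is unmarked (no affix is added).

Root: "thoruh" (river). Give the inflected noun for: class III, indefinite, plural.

Attach noun class class III -ah → thoruhah.
Attach number plural -zih (after consonant 'h') → thoruhahzih.
definiteness = indefinite: zero marking, form stays thoruhahzih.
Vowel deletion: no change.

thoruhahzih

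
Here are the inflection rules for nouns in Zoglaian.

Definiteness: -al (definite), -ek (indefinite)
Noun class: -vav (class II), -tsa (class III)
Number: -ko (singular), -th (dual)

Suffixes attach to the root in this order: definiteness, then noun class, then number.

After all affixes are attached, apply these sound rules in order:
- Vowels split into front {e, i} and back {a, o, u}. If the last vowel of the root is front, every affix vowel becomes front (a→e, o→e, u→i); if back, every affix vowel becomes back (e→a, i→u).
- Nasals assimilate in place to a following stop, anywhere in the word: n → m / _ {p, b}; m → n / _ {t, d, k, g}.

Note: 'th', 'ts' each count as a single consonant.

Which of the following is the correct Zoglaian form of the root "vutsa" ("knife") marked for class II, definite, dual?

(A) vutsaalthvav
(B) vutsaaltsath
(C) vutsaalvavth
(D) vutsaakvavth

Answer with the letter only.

C

Attach definiteness definite -al → vutsaal.
Attach noun class class II -vav → vutsaalvav.
Attach number dual -th → vutsaalvavth.
Vowel harmony: no change.
Nasal assimilation: no change.
So the correct form is vutsaalvavth, option (C).
(A) vutsaalthvav is wrong: it has the affixes in the wrong order.
(B) vutsaaltsath is wrong: it uses class III instead of class II for noun class.
(D) vutsaakvavth is wrong: it uses indefinite instead of definite for definiteness.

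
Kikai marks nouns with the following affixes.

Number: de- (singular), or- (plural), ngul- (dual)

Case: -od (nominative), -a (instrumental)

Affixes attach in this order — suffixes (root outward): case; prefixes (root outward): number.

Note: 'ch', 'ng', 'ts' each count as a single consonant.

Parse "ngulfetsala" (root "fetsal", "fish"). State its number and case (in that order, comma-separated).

Segment: ngul-fetsal-a.
number: ngul- → dual.
case: -a → instrumental.

dual, instrumental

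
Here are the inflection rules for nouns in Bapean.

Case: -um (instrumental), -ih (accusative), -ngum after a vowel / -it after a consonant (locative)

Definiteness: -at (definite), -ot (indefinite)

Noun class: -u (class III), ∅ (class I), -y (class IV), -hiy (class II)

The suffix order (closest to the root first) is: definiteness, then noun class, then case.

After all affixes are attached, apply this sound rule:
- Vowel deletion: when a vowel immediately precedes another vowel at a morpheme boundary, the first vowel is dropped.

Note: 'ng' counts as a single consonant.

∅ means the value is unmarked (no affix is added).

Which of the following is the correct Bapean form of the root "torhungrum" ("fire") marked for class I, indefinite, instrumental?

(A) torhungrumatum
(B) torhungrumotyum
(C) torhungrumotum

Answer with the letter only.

C

Attach definiteness indefinite -ot → torhungrumot.
noun class = class I: zero marking, form stays torhungrumot.
Attach case instrumental -um → torhungrumotum.
Vowel deletion: no change.
So the correct form is torhungrumotum, option (C).
(B) torhungrumotyum is wrong: it uses class IV instead of class I for noun class.
(A) torhungrumatum is wrong: it uses definite instead of indefinite for definiteness.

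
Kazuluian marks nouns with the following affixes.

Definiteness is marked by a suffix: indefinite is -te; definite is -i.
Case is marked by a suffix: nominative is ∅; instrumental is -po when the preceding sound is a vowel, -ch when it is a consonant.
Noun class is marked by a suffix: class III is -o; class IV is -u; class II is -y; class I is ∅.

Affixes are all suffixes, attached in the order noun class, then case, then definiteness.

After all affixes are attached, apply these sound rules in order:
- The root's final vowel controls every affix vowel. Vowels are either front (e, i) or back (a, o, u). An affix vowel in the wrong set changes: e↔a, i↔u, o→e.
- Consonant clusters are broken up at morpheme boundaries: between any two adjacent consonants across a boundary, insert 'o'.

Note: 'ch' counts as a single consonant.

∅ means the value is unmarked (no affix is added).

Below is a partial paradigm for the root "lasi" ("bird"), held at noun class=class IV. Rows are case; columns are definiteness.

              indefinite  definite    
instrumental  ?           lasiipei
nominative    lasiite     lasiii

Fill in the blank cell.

Attach noun class class IV -u → lasiu.
Attach case instrumental -po (after vowel 'u') → lasiupo.
Attach definiteness indefinite -te → lasiupote.
Apply vowel harmony: lasiupote → lasiipete.
Epenthesis: no change.

lasiipete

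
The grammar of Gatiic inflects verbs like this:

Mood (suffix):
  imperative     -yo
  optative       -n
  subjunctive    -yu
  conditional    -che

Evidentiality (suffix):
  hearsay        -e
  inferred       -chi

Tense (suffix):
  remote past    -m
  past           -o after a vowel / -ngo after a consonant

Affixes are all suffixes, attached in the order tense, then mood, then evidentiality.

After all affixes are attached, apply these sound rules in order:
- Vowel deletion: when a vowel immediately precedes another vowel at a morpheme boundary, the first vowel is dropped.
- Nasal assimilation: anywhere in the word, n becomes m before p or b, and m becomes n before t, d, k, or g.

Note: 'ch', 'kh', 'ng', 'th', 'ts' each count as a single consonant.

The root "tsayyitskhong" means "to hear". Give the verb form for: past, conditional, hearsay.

Attach tense past -ngo (after consonant 'ng') → tsayyitskhongngo.
Attach mood conditional -che → tsayyitskhongngoche.
Attach evidentiality hearsay -e → tsayyitskhongngochee.
Apply vowel deletion: tsayyitskhongngochee → tsayyitskhongngoche.
Nasal assimilation: no change.

tsayyitskhongngoche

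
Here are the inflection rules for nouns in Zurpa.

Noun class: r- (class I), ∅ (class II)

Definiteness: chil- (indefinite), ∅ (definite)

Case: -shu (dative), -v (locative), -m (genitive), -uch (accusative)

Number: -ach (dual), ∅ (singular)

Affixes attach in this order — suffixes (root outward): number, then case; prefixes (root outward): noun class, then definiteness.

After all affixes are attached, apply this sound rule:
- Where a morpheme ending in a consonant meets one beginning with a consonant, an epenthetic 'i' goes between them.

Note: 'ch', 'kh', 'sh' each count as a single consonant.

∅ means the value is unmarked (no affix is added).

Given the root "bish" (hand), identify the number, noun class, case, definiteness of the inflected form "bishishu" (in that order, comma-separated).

singular, class II, dative, definite

Segment: bish-shu.
number: ∅ → singular.
noun class: ∅ → class II.
case: -shu → dative.
definiteness: ∅ → definite.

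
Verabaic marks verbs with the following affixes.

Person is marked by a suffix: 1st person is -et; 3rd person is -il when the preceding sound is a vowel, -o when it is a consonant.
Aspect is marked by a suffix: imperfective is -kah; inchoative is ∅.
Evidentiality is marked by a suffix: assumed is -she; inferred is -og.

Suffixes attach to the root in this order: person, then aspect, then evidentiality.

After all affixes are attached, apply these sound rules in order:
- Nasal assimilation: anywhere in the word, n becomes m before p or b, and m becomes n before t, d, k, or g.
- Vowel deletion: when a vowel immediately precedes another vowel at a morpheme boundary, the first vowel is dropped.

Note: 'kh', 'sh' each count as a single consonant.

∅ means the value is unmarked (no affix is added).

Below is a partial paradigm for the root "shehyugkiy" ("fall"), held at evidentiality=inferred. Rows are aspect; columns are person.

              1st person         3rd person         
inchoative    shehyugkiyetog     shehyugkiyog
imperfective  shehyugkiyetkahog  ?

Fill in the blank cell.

shehyugkiyokahog

Attach person 3rd person -o (after consonant 'y') → shehyugkiyo.
Attach aspect imperfective -kah → shehyugkiyokah.
Attach evidentiality inferred -og → shehyugkiyokahog.
Nasal assimilation: no change.
Vowel deletion: no change.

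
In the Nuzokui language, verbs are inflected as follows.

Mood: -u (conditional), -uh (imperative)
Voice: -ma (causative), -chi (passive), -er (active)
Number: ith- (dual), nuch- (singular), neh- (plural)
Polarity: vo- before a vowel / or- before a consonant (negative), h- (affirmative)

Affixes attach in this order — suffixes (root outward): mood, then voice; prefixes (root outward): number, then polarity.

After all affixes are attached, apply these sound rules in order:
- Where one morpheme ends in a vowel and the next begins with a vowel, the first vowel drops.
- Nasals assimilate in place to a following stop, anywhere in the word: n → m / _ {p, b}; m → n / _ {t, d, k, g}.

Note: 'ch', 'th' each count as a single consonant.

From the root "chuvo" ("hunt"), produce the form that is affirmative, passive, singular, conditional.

hnuchchuvuchi

Attach mood conditional -u → chuvou.
Attach number singular nuch- → nuchchuvou.
Attach voice passive -chi → nuchchuvouchi.
Attach polarity affirmative h- → hnuchchuvouchi.
Apply vowel deletion: hnuchchuvouchi → hnuchchuvuchi.
Nasal assimilation: no change.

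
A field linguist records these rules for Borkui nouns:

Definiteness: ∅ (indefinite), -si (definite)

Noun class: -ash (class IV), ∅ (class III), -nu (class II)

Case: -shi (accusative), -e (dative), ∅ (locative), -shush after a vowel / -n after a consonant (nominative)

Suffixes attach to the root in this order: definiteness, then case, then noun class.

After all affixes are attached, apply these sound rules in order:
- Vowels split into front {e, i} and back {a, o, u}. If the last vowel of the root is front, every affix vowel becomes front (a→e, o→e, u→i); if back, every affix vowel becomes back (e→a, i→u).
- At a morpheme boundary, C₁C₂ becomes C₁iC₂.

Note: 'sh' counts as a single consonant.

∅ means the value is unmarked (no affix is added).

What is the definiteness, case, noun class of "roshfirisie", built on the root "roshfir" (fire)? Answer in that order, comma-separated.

Segment: roshfir-si-e.
definiteness: -si → definite.
case: -e → dative.
noun class: ∅ → class III.

definite, dative, class III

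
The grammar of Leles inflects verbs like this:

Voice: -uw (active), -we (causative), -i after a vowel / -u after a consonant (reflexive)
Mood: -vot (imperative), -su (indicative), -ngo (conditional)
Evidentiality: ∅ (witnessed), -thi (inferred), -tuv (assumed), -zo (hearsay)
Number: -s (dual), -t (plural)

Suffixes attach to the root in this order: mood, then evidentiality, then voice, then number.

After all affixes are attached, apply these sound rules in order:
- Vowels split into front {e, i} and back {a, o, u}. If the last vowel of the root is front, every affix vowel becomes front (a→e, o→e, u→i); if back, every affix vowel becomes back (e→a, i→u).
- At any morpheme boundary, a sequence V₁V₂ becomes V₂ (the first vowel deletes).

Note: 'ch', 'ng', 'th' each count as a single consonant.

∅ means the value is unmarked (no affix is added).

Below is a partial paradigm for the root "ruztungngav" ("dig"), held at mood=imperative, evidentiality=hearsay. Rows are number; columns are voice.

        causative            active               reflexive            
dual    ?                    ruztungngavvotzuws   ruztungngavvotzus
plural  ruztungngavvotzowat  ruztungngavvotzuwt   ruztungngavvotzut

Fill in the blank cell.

ruztungngavvotzowas

Attach mood imperative -vot → ruztungngavvot.
Attach evidentiality hearsay -zo → ruztungngavvotzo.
Attach voice causative -we → ruztungngavvotzowe.
Attach number dual -s → ruztungngavvotzowes.
Apply vowel harmony: ruztungngavvotzowes → ruztungngavvotzowas.
Vowel deletion: no change.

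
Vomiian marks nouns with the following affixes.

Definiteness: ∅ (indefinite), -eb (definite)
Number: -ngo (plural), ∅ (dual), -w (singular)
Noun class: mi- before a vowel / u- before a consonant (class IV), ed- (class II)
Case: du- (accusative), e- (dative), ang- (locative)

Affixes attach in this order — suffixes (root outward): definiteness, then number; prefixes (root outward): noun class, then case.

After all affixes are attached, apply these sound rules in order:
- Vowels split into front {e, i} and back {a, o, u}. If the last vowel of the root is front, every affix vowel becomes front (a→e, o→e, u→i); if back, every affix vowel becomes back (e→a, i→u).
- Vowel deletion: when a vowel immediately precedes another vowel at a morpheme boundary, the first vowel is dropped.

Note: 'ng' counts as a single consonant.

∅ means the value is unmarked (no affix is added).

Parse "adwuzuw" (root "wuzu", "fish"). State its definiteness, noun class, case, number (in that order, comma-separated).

indefinite, class II, dative, singular

Segment: e-ed-wuzu-w.
definiteness: ∅ → indefinite.
noun class: ed- → class II.
case: e- → dative.
number: -w → singular.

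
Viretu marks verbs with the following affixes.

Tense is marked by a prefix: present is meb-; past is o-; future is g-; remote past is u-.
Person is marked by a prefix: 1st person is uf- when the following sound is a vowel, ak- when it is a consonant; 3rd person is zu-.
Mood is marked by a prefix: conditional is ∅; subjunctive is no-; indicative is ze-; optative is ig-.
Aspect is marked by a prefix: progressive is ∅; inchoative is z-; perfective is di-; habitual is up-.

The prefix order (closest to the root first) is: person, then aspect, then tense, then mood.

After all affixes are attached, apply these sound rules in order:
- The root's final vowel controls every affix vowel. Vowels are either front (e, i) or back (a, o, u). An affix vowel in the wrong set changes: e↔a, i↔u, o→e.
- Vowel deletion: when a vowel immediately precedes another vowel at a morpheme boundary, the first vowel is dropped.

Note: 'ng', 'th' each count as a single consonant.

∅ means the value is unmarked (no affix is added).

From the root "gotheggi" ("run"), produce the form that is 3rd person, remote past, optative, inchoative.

igizzigotheggi

Attach person 3rd person zu- → zugotheggi.
Attach aspect inchoative z- → zzugotheggi.
Attach tense remote past u- → uzzugotheggi.
Attach mood optative ig- → iguzzugotheggi.
Apply vowel harmony: iguzzugotheggi → igizzigotheggi.
Vowel deletion: no change.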